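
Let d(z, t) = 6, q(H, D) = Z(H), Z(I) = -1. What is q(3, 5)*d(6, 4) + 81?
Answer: 75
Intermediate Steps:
q(H, D) = -1
q(3, 5)*d(6, 4) + 81 = -1*6 + 81 = -6 + 81 = 75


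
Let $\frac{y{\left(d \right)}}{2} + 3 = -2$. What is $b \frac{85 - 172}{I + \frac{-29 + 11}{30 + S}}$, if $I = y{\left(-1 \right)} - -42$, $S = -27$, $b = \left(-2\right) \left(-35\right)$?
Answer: $- \frac{3045}{13} \approx -234.23$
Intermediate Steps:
$y{\left(d \right)} = -10$ ($y{\left(d \right)} = -6 + 2 \left(-2\right) = -6 - 4 = -10$)
$b = 70$
$I = 32$ ($I = -10 - -42 = -10 + 42 = 32$)
$b \frac{85 - 172}{I + \frac{-29 + 11}{30 + S}} = 70 \frac{85 - 172}{32 + \frac{-29 + 11}{30 - 27}} = 70 \left(- \frac{87}{32 - \frac{18}{3}}\right) = 70 \left(- \frac{87}{32 - 6}\right) = 70 \left(- \frac{87}{26}\right) = - \frac{3045}{13}$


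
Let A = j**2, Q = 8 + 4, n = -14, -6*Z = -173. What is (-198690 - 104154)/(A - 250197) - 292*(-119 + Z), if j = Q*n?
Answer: 5844555970/221973 ≈ 26330.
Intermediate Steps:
Z = 173/6 (Z = -1/6*(-173) = 173/6 ≈ 28.833)
Q = 12
j = -168 (j = 12*(-14) = -168)
A = 28224 (A = (-168)**2 = 28224)
(-198690 - 104154)/(A - 250197) - 292*(-119 + Z) = (-198690 - 104154)/(28224 - 250197) - 292*(-119 + 173/6) = -302844/(-221973) - 292*(-541)/6 = -302844*(-1/221973) - 1*(-78986/3) = 100948/73991 + 78986/3 = 5844555970/221973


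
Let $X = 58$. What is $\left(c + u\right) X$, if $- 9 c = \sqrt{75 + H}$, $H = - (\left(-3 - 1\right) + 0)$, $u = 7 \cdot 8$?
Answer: $3248 - \frac{58 \sqrt{79}}{9} \approx 3190.7$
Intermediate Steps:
$u = 56$
$H = 4$ ($H = - (\left(-3 - 1\right) + 0) = - (-4 + 0) = \left(-1\right) \left(-4\right) = 4$)
$c = - \frac{\sqrt{79}}{9}$ ($c = - \frac{\sqrt{75 + 4}}{9} = - \frac{\sqrt{79}}{9} \approx -0.98758$)
$\left(c + u\right) X = \left(- \frac{\sqrt{79}}{9} + 56\right) 58 = \left(56 - \frac{\sqrt{79}}{9}\right) 58 = 3248 - \frac{58 \sqrt{79}}{9}$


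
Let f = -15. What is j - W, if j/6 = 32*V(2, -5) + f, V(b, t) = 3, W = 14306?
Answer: -13820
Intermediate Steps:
j = 486 (j = 6*(32*3 - 15) = 6*(96 - 15) = 6*81 = 486)
j - W = 486 - 1*14306 = 486 - 14306 = -13820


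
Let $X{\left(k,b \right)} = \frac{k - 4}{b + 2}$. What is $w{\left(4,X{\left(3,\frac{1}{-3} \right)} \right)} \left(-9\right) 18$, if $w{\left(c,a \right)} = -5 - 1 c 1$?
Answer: $1458$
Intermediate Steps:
$X{\left(k,b \right)} = \frac{-4 + k}{2 + b}$
$w{\left(c,a \right)} = -5 - c$ ($w{\left(c,a \right)} = -5 - c 1 = -5 - c$)
$w{\left(4,X{\left(3,\frac{1}{-3} \right)} \right)} \left(-9\right) 18 = \left(-5 - 4\right) \left(-9\right) 18 = \left(-9\right) \left(-9\right) 18 = 81 \cdot 18 = 1458$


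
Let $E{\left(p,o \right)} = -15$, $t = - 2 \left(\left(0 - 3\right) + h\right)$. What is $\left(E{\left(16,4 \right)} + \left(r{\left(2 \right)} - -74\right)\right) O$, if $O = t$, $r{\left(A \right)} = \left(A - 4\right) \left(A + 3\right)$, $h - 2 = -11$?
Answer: $1176$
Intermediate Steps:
$h = -9$ ($h = 2 - 11 = -9$)
$r{\left(A \right)} = \left(-4 + A\right) \left(3 + A\right)$
$t = 24$ ($t = - 2 \left(\left(0 - 3\right) - 9\right) = - 2 \left(-3 - 9\right) = \left(-2\right) \left(-12\right) = 24$)
$O = 24$
$\left(E{\left(16,4 \right)} + \left(r{\left(2 \right)} - -74\right)\right) O = \left(-15 - -64\right) 24 = \left(-15 + \left(\left(-12 + 4 - 2\right) + 74\right)\right) 24 = \left(-15 + \left(-10 + 74\right)\right) 24 = \left(-15 + 64\right) 24 = 49 \cdot 24 = 1176$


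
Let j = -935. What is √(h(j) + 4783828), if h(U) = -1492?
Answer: 16*√18681 ≈ 2186.9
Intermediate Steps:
√(h(j) + 4783828) = √(-1492 + 4783828) = √4782336 = 16*√18681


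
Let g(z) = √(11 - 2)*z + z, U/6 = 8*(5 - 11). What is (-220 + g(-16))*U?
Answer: 81792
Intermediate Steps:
U = -288 (U = 6*(8*(5 - 11)) = 6*(8*(-6)) = 6*(-48) = -288)
g(z) = 4*z (g(z) = √9*z + z = 3*z + z = 4*z)
(-220 + g(-16))*U = (-220 + 4*(-16))*(-288) = (-220 - 64)*(-288) = -284*(-288) = 81792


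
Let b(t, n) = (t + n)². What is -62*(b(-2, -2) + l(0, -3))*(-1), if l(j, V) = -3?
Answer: 806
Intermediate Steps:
b(t, n) = (n + t)²
-62*(b(-2, -2) + l(0, -3))*(-1) = -62*((-2 - 2)² - 3)*(-1) = -62*((-4)² - 3)*(-1) = -62*(16 - 3)*(-1) = -806*(-1) = -62*(-13) = 806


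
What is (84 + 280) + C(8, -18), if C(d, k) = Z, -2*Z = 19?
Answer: 709/2 ≈ 354.50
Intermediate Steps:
Z = -19/2 (Z = -½*19 = -19/2 ≈ -9.5000)
C(d, k) = -19/2
(84 + 280) + C(8, -18) = (84 + 280) - 19/2 = 364 - 19/2 = 709/2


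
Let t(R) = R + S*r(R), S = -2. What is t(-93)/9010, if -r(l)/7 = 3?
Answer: -3/530 ≈ -0.0056604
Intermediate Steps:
r(l) = -21 (r(l) = -7*3 = -21)
t(R) = 42 + R (t(R) = R - 2*(-21) = R + 42 = 42 + R)
t(-93)/9010 = (42 - 93)/9010 = -51*1/9010 = -3/530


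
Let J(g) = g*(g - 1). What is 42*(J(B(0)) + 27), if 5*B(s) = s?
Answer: 1134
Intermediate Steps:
B(s) = s/5
J(g) = g*(-1 + g)
42*(J(B(0)) + 27) = 42*(((⅕)*0)*(-1 + (⅕)*0) + 27) = 42*(0*(-1 + 0) + 27) = 42*(0*(-1) + 27) = 42*(0 + 27) = 42*27 = 1134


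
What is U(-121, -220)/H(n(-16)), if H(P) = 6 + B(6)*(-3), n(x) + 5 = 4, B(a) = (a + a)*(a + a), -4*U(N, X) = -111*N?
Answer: 4477/568 ≈ 7.8820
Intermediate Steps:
U(N, X) = 111*N/4 (U(N, X) = -(-111)*N/4 = 111*N/4)
B(a) = 4*a**2 (B(a) = (2*a)*(2*a) = 4*a**2)
n(x) = -1 (n(x) = -5 + 4 = -1)
H(P) = -426 (H(P) = 6 + (4*6**2)*(-3) = 6 + (4*36)*(-3) = 6 + 144*(-3) = 6 - 432 = -426)
U(-121, -220)/H(n(-16)) = ((111/4)*(-121))/(-426) = -13431/4*(-1/426) = 4477/568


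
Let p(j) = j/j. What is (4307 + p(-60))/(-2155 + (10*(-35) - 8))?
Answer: -12/7 ≈ -1.7143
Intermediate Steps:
p(j) = 1
(4307 + p(-60))/(-2155 + (10*(-35) - 8)) = (4307 + 1)/(-2155 + (10*(-35) - 8)) = 4308/(-2155 + (-350 - 8)) = 4308/(-2155 - 358) = 4308/(-2513) = 4308*(-1/2513) = -12/7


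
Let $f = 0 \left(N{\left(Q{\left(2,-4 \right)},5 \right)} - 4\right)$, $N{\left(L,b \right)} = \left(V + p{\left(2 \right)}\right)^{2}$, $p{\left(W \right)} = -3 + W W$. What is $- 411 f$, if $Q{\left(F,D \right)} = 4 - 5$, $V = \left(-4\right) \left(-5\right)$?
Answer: $0$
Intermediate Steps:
$V = 20$
$Q{\left(F,D \right)} = -1$
$p{\left(W \right)} = -3 + W^{2}$
$N{\left(L,b \right)} = 441$ ($N{\left(L,b \right)} = \left(20 - \left(3 - 2^{2}\right)\right)^{2} = \left(20 + \left(-3 + 4\right)\right)^{2} = \left(20 + 1\right)^{2} = 21^{2} = 441$)
$f = 0$ ($f = 0 \left(441 - 4\right) = 0 \cdot 437 = 0$)
$- 411 f = \left(-411\right) 0 = 0$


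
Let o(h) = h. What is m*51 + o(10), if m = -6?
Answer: -296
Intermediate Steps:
m*51 + o(10) = -6*51 + 10 = -306 + 10 = -296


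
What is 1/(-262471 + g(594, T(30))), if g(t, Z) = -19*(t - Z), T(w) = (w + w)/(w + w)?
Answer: -1/273738 ≈ -3.6531e-6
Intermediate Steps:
T(w) = 1 (T(w) = (2*w)/((2*w)) = (2*w)*(1/(2*w)) = 1)
g(t, Z) = -19*t + 19*Z
1/(-262471 + g(594, T(30))) = 1/(-262471 + (-19*594 + 19*1)) = 1/(-262471 + (-11286 + 19)) = 1/(-262471 - 11267) = 1/(-273738) = -1/273738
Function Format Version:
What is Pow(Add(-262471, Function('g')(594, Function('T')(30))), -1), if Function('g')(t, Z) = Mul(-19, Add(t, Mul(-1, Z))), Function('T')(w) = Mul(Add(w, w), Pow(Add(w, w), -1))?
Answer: Rational(-1, 273738) ≈ -3.6531e-6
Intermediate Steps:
Function('T')(w) = 1 (Function('T')(w) = Mul(Mul(2, w), Pow(Mul(2, w), -1)) = Mul(Mul(2, w), Mul(Rational(1, 2), Pow(w, -1))) = 1)
Function('g')(t, Z) = Add(Mul(-19, t), Mul(19, Z))
Pow(Add(-262471, Function('g')(594, Function('T')(30))), -1) = Pow(Add(-262471, Add(Mul(-19, 594), Mul(19, 1))), -1) = Pow(Add(-262471, Add(-11286, 19)), -1) = Pow(Add(-262471, -11267), -1) = Pow(-273738, -1) = Rational(-1, 273738)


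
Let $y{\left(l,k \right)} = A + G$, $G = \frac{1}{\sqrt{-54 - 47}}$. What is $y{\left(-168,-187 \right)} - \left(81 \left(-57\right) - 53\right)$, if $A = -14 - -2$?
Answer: $4658 - \frac{i \sqrt{101}}{101} \approx 4658.0 - 0.099504 i$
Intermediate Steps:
$A = -12$ ($A = -14 + 2 = -12$)
$G = - \frac{i \sqrt{101}}{101}$ ($G = \frac{1}{\sqrt{-101}} = \frac{1}{i \sqrt{101}} = - \frac{i \sqrt{101}}{101} \approx - 0.099504 i$)
$y{\left(l,k \right)} = -12 - \frac{i \sqrt{101}}{101}$
$y{\left(-168,-187 \right)} - \left(81 \left(-57\right) - 53\right) = \left(-12 - \frac{i \sqrt{101}}{101}\right) - \left(81 \left(-57\right) - 53\right) = \left(-12 - \frac{i \sqrt{101}}{101}\right) - \left(-4617 - 53\right) = \left(-12 - \frac{i \sqrt{101}}{101}\right) - -4670 = \left(-12 - \frac{i \sqrt{101}}{101}\right) + 4670 = 4658 - \frac{i \sqrt{101}}{101}$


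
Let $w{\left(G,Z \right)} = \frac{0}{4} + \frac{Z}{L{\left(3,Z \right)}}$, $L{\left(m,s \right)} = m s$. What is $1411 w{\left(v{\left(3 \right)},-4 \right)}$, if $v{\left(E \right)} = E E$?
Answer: $\frac{1411}{3} \approx 470.33$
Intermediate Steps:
$v{\left(E \right)} = E^{2}$
$w{\left(G,Z \right)} = \frac{1}{3}$ ($w{\left(G,Z \right)} = \frac{0}{4} + \frac{Z}{3 Z} = 0 \cdot \frac{1}{4} + Z \frac{1}{3 Z} = 0 + \frac{1}{3} = \frac{1}{3}$)
$1411 w{\left(v{\left(3 \right)},-4 \right)} = 1411 \cdot \frac{1}{3} = \frac{1411}{3}$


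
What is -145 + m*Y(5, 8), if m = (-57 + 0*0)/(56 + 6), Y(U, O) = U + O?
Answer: -9731/62 ≈ -156.95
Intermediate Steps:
Y(U, O) = O + U
m = -57/62 (m = (-57 + 0)/62 = -57*1/62 = -57/62 ≈ -0.91935)
-145 + m*Y(5, 8) = -145 - 57*(8 + 5)/62 = -145 - 57/62*13 = -145 - 741/62 = -9731/62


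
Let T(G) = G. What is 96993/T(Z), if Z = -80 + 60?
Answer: -96993/20 ≈ -4849.6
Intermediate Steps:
Z = -20
96993/T(Z) = 96993/(-20) = 96993*(-1/20) = -96993/20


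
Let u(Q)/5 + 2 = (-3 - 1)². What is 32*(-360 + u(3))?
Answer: -9280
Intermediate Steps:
u(Q) = 70 (u(Q) = -10 + 5*(-3 - 1)² = -10 + 5*(-4)² = -10 + 5*16 = -10 + 80 = 70)
32*(-360 + u(3)) = 32*(-360 + 70) = 32*(-290) = -9280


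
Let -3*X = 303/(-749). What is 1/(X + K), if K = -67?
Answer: -749/50082 ≈ -0.014955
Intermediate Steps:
X = 101/749 (X = -101/(-749) = -101*(-1)/749 = -1/3*(-303/749) = 101/749 ≈ 0.13485)
1/(X + K) = 1/(101/749 - 67) = 1/(-50082/749) = -749/50082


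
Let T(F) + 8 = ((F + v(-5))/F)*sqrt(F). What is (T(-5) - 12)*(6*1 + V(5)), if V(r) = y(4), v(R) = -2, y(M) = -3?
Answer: -60 + 21*I*sqrt(5)/5 ≈ -60.0 + 9.3915*I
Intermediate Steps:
V(r) = -3
T(F) = -8 + (-2 + F)/sqrt(F) (T(F) = -8 + ((F - 2)/F)*sqrt(F) = -8 + ((-2 + F)/F)*sqrt(F) = -8 + (-2 + F)/sqrt(F))
(T(-5) - 12)*(6*1 + V(5)) = ((-8 + sqrt(-5) - (-2)*I*sqrt(5)/5) - 12)*(6*1 - 3) = ((-8 + I*sqrt(5) - (-2)*I*sqrt(5)/5) - 12)*(6 - 3) = ((-8 + I*sqrt(5) + 2*I*sqrt(5)/5) - 12)*3 = ((-8 + 7*I*sqrt(5)/5) - 12)*3 = (-20 + 7*I*sqrt(5)/5)*3 = -60 + 21*I*sqrt(5)/5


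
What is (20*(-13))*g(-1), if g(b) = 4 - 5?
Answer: 260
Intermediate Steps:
g(b) = -1
(20*(-13))*g(-1) = (20*(-13))*(-1) = -260*(-1) = 260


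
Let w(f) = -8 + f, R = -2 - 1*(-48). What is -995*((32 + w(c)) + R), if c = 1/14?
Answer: -976095/14 ≈ -69721.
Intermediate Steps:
R = 46 (R = -2 + 48 = 46)
c = 1/14 ≈ 0.071429
-995*((32 + w(c)) + R) = -995*((32 + (-8 + 1/14)) + 46) = -995*((32 - 111/14) + 46) = -995*(337/14 + 46) = -995*981/14 = -976095/14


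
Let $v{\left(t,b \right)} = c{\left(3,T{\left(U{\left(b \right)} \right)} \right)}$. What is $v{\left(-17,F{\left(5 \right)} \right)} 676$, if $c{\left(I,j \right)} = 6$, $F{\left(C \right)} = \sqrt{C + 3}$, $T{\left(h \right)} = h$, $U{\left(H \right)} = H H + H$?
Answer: $4056$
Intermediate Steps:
$U{\left(H \right)} = H + H^{2}$ ($U{\left(H \right)} = H^{2} + H = H + H^{2}$)
$F{\left(C \right)} = \sqrt{3 + C}$
$v{\left(t,b \right)} = 6$
$v{\left(-17,F{\left(5 \right)} \right)} 676 = 6 \cdot 676 = 4056$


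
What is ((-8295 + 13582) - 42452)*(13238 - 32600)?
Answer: 719588730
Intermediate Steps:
((-8295 + 13582) - 42452)*(13238 - 32600) = (5287 - 42452)*(-19362) = -37165*(-19362) = 719588730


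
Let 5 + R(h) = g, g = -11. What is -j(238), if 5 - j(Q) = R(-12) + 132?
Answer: 111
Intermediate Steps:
R(h) = -16 (R(h) = -5 - 11 = -16)
j(Q) = -111 (j(Q) = 5 - (-16 + 132) = 5 - 1*116 = 5 - 116 = -111)
-j(238) = -1*(-111) = 111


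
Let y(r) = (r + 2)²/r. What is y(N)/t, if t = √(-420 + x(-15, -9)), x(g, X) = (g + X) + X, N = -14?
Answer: 24*I*√453/1057 ≈ 0.48326*I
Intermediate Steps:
y(r) = (2 + r)²/r
x(g, X) = g + 2*X (x(g, X) = (X + g) + X = g + 2*X)
t = I*√453 (t = √(-420 + (-15 + 2*(-9))) = √(-420 + (-15 - 18)) = √(-420 - 33) = √(-453) = I*√453 ≈ 21.284*I)
y(N)/t = ((2 - 14)²/(-14))/((I*√453)) = (-1/14*(-12)²)*(-I*√453/453) = (-1/14*144)*(-I*√453/453) = -(-24)*I*√453/1057 = 24*I*√453/1057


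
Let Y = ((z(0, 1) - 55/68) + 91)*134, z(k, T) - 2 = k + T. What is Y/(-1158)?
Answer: -424579/39372 ≈ -10.784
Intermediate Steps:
z(k, T) = 2 + T + k (z(k, T) = 2 + (k + T) = 2 + (T + k) = 2 + T + k)
Y = 424579/34 (Y = (((2 + 1 + 0) - 55/68) + 91)*134 = ((3 - 55/68) + 91)*134 = (149/68 + 91)*134 = (6337/68)*134 = 424579/34 ≈ 12488.)
Y/(-1158) = (424579/34)/(-1158) = (424579/34)*(-1/1158) = -424579/39372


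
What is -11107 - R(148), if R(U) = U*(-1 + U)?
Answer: -32863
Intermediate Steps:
-11107 - R(148) = -11107 - 148*(-1 + 148) = -11107 - 148*147 = -11107 - 1*21756 = -11107 - 21756 = -32863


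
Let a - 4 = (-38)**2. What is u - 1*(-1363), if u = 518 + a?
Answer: 3329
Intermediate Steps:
a = 1448 (a = 4 + (-38)**2 = 4 + 1444 = 1448)
u = 1966 (u = 518 + 1448 = 1966)
u - 1*(-1363) = 1966 - 1*(-1363) = 1966 + 1363 = 3329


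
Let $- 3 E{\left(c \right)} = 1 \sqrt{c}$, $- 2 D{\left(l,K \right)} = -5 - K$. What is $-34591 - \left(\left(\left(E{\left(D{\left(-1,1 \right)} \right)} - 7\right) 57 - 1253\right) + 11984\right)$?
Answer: $-44923 + 19 \sqrt{3} \approx -44890.0$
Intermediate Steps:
$D{\left(l,K \right)} = \frac{5}{2} + \frac{K}{2}$ ($D{\left(l,K \right)} = - \frac{-5 - K}{2} = \frac{5}{2} + \frac{K}{2}$)
$E{\left(c \right)} = - \frac{\sqrt{c}}{3}$ ($E{\left(c \right)} = - \frac{1 \sqrt{c}}{3} = - \frac{\sqrt{c}}{3}$)
$-34591 - \left(\left(\left(E{\left(D{\left(-1,1 \right)} \right)} - 7\right) 57 - 1253\right) + 11984\right) = -34591 - \left(\left(\left(- \frac{\sqrt{\frac{5}{2} + \frac{1}{2} \cdot 1}}{3} - 7\right) 57 - 1253\right) + 11984\right) = -34591 - \left(\left(\left(- \frac{\sqrt{\frac{5}{2} + \frac{1}{2}}}{3} - 7\right) 57 - 1253\right) + 11984\right) = -34591 - \left(\left(\left(- \frac{\sqrt{3}}{3} - 7\right) 57 - 1253\right) + 11984\right) = -34591 - \left(\left(\left(-7 - \frac{\sqrt{3}}{3}\right) 57 - 1253\right) + 11984\right) = -34591 - \left(\left(\left(-399 - 19 \sqrt{3}\right) - 1253\right) + 11984\right) = -34591 - \left(\left(-1652 - 19 \sqrt{3}\right) + 11984\right) = -34591 - \left(10332 - 19 \sqrt{3}\right) = -44923 + 19 \sqrt{3}$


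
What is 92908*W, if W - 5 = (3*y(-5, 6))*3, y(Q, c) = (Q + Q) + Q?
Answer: -12078040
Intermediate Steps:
y(Q, c) = 3*Q (y(Q, c) = 2*Q + Q = 3*Q)
W = -130 (W = 5 + (3*(3*(-5)))*3 = 5 + (3*(-15))*3 = 5 - 45*3 = 5 - 135 = -130)
92908*W = 92908*(-130) = -12078040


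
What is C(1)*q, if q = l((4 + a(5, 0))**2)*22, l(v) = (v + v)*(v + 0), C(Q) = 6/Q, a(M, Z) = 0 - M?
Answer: 264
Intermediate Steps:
a(M, Z) = -M
l(v) = 2*v**2 (l(v) = (2*v)*v = 2*v**2)
q = 44 (q = (2*((4 - 1*5)**2)**2)*22 = (2*((4 - 5)**2)**2)*22 = (2*((-1)**2)**2)*22 = (2*1**2)*22 = (2*1)*22 = 2*22 = 44)
C(1)*q = (6/1)*44 = (6*1)*44 = 6*44 = 264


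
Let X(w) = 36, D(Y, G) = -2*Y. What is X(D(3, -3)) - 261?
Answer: -225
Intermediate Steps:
X(D(3, -3)) - 261 = 36 - 261 = -225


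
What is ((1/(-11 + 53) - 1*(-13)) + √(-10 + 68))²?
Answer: 401521/1764 + 547*√58/21 ≈ 425.99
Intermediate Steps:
((1/(-11 + 53) - 1*(-13)) + √(-10 + 68))² = ((1/42 + 13) + √58)² = (547/42 + √58)²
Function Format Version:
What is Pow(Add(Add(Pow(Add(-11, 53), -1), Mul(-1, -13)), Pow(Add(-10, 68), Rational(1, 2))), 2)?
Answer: Add(Rational(401521, 1764), Mul(Rational(547, 21), Pow(58, Rational(1, 2)))) ≈ 425.99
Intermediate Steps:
Pow(Add(Add(Pow(Add(-11, 53), -1), Mul(-1, -13)), Pow(Add(-10, 68), Rational(1, 2))), 2) = Pow(Add(Add(Pow(42, -1), 13), Pow(58, Rational(1, 2))), 2) = Pow(Add(Add(Rational(1, 42), 13), Pow(58, Rational(1, 2))), 2) = Pow(Add(Rational(547, 42), Pow(58, Rational(1, 2))), 2)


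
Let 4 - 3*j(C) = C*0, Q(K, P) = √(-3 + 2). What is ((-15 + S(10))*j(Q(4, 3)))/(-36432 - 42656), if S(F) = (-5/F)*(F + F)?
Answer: 25/59316 ≈ 0.00042147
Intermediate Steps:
Q(K, P) = I (Q(K, P) = √(-1) = I)
j(C) = 4/3 (j(C) = 4/3 - C*0/3 = 4/3 - ⅓*0 = 4/3 + 0 = 4/3)
S(F) = -10 (S(F) = (-5/F)*(2*F) = -10)
((-15 + S(10))*j(Q(4, 3)))/(-36432 - 42656) = ((-15 - 10)*(4/3))/(-36432 - 42656) = -25*4/3/(-79088) = -100/3*(-1/79088) = 25/59316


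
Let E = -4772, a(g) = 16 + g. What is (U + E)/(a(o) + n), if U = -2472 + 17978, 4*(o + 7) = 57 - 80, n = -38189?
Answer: -42936/152743 ≈ -0.28110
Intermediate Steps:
o = -51/4 (o = -7 + (57 - 80)/4 = -7 + (1/4)*(-23) = -7 - 23/4 = -51/4 ≈ -12.750)
U = 15506
(U + E)/(a(o) + n) = (15506 - 4772)/((16 - 51/4) - 38189) = 10734/(13/4 - 38189) = 10734/(-152743/4) = 10734*(-4/152743) = -42936/152743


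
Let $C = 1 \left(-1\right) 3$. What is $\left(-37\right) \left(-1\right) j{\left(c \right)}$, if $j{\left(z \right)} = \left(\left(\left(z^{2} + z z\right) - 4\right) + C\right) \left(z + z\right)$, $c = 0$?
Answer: $0$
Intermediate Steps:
$C = -3$ ($C = \left(-1\right) 3 = -3$)
$j{\left(z \right)} = 2 z \left(-7 + 2 z^{2}\right)$ ($j{\left(z \right)} = \left(\left(\left(z^{2} + z z\right) - 4\right) - 3\right) \left(z + z\right) = \left(\left(\left(z^{2} + z^{2}\right) - 4\right) - 3\right) 2 z = \left(\left(2 z^{2} - 4\right) - 3\right) 2 z = \left(\left(-4 + 2 z^{2}\right) - 3\right) 2 z = \left(-7 + 2 z^{2}\right) 2 z = 2 z \left(-7 + 2 z^{2}\right)$)
$\left(-37\right) \left(-1\right) j{\left(c \right)} = \left(-37\right) \left(-1\right) \left(\left(-14\right) 0 + 4 \cdot 0^{3}\right) = 37 \left(0 + 4 \cdot 0\right) = 37 \left(0 + 0\right) = 37 \cdot 0 = 0$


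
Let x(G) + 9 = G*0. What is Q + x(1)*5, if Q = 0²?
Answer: -45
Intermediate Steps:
x(G) = -9 (x(G) = -9 + G*0 = -9 + 0 = -9)
Q = 0
Q + x(1)*5 = 0 - 9*5 = 0 - 45 = -45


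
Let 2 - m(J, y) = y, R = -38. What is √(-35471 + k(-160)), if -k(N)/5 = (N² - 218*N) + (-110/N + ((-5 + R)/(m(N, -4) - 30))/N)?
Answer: 55*I*√257343/48 ≈ 581.27*I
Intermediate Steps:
m(J, y) = 2 - y
k(N) = -5*N² + 1090*N + 12985/(24*N) (k(N) = -5*((N² - 218*N) + (-110/N + ((-5 - 38)/((2 - 1*(-4)) - 30))/N)) = -5*((N² - 218*N) + (-110/N + (-43/((2 + 4) - 30))/N)) = -5*((N² - 218*N) + (-110/N + (-43/(6 - 30))/N)) = -5*((N² - 218*N) + (-110/N + (-43/(-24))/N)) = -5*((N² - 218*N) + (-110/N + (-43*(-1/24))/N)) = -5*((N² - 218*N) + (-110/N + 43/(24*N))) = -5*((N² - 218*N) - 2597/(24*N)) = -5*(N² - 218*N - 2597/(24*N)) = -5*N² + 1090*N + 12985/(24*N))
√(-35471 + k(-160)) = √(-35471 + (-5*(-160)² + 1090*(-160) + (12985/24)/(-160))) = √(-35471 + (-5*25600 - 174400 + (12985/24)*(-1/160))) = √(-35471 + (-128000 - 174400 - 2597/768)) = √(-35471 - 232245797/768) = √(-259487525/768) = 55*I*√257343/48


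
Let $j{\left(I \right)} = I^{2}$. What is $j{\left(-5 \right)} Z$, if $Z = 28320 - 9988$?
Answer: $458300$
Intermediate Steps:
$Z = 18332$
$j{\left(-5 \right)} Z = \left(-5\right)^{2} \cdot 18332 = 25 \cdot 18332 = 458300$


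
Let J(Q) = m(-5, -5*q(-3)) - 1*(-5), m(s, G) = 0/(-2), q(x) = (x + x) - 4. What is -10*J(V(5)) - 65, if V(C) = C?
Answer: -115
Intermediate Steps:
q(x) = -4 + 2*x (q(x) = 2*x - 4 = -4 + 2*x)
m(s, G) = 0 (m(s, G) = 0*(-½) = 0)
J(Q) = 5 (J(Q) = 0 - 1*(-5) = 0 + 5 = 5)
-10*J(V(5)) - 65 = -10*5 - 65 = -50 - 65 = -115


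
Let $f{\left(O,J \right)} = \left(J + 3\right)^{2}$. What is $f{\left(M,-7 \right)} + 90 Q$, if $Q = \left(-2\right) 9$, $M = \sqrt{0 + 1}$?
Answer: $-1604$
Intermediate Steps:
$M = 1$ ($M = \sqrt{1} = 1$)
$Q = -18$
$f{\left(O,J \right)} = \left(3 + J\right)^{2}$
$f{\left(M,-7 \right)} + 90 Q = \left(3 - 7\right)^{2} + 90 \left(-18\right) = \left(-4\right)^{2} - 1620 = 16 - 1620 = -1604$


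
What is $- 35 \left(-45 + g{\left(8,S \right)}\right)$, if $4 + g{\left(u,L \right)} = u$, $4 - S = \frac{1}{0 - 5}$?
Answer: $1435$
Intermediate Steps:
$S = \frac{21}{5}$ ($S = 4 - \frac{1}{0 - 5} = 4 - \frac{1}{-5} = 4 - - \frac{1}{5} = 4 + \frac{1}{5} = \frac{21}{5} \approx 4.2$)
$g{\left(u,L \right)} = -4 + u$
$- 35 \left(-45 + g{\left(8,S \right)}\right) = - 35 \left(-45 + \left(-4 + 8\right)\right) = - 35 \left(-45 + 4\right) = \left(-35\right) \left(-41\right) = 1435$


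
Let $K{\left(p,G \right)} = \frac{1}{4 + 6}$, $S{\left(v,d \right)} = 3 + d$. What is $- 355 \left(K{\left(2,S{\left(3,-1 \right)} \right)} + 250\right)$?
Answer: $- \frac{177571}{2} \approx -88786.0$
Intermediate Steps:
$K{\left(p,G \right)} = \frac{1}{10}$
$- 355 \left(K{\left(2,S{\left(3,-1 \right)} \right)} + 250\right) = - 355 \left(\frac{1}{10} + 250\right) = \left(-355\right) \frac{2501}{10} = - \frac{177571}{2}$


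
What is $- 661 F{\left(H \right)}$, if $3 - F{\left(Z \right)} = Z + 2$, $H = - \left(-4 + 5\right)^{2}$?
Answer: $-1322$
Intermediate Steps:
$H = -1$ ($H = - 1^{2} = \left(-1\right) 1 = -1$)
$F{\left(Z \right)} = 1 - Z$ ($F{\left(Z \right)} = 3 - \left(Z + 2\right) = 3 - \left(2 + Z\right) = 1 - Z$)
$- 661 F{\left(H \right)} = - 661 \left(1 - -1\right) = - 661 \left(1 + 1\right) = \left(-661\right) 2 = -1322$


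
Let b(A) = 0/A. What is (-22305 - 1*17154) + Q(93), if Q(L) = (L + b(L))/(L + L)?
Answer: -78917/2 ≈ -39459.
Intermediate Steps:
b(A) = 0
Q(L) = ½ (Q(L) = (L + 0)/(L + L) = L/((2*L)) = L*(1/(2*L)) = ½)
(-22305 - 1*17154) + Q(93) = (-22305 - 1*17154) + ½ = (-22305 - 17154) + ½ = -39459 + ½ = -78917/2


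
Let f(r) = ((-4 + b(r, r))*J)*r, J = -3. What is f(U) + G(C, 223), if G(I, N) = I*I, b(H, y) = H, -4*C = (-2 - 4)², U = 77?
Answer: -16782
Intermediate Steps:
C = -9 (C = -(-2 - 4)²/4 = -¼*(-6)² = -¼*36 = -9)
f(r) = r*(12 - 3*r) (f(r) = ((-4 + r)*(-3))*r = (12 - 3*r)*r = r*(12 - 3*r))
G(I, N) = I²
f(U) + G(C, 223) = 3*77*(4 - 1*77) + (-9)² = 3*77*(4 - 77) + 81 = 3*77*(-73) + 81 = -16863 + 81 = -16782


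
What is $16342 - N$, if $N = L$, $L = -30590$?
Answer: $46932$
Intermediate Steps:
$N = -30590$
$16342 - N = 16342 - -30590 = 16342 + 30590 = 46932$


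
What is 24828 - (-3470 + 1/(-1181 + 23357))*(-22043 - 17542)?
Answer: -145025886947/1056 ≈ -1.3734e+8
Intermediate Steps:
24828 - (-3470 + 1/(-1181 + 23357))*(-22043 - 17542) = 24828 - (-3470 + 1/22176)*(-39585) = 24828 - (-76950719)*(-39585)/22176 = 24828 - 1*145052105315/1056 = 24828 - 145052105315/1056 = -145025886947/1056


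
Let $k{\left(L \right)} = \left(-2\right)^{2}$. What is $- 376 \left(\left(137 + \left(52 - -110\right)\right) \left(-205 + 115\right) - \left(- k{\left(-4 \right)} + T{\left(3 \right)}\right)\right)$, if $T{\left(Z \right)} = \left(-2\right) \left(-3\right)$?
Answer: $10118912$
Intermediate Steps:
$k{\left(L \right)} = 4$
$T{\left(Z \right)} = 6$
$- 376 \left(\left(137 + \left(52 - -110\right)\right) \left(-205 + 115\right) - \left(- k{\left(-4 \right)} + T{\left(3 \right)}\right)\right) = - 376 \left(\left(137 + \left(52 - -110\right)\right) \left(-205 + 115\right) + \left(4 - 6\right)\right) = - 376 \left(\left(137 + \left(52 + 110\right)\right) \left(-90\right) + \left(4 - 6\right)\right) = - 376 \left(\left(137 + 162\right) \left(-90\right) - 2\right) = - 376 \left(299 \left(-90\right) - 2\right) = - 376 \left(-26910 - 2\right) = \left(-376\right) \left(-26912\right) = 10118912$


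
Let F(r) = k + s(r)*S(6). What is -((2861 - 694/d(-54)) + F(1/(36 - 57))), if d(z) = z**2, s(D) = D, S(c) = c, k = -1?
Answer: -29183815/10206 ≈ -2859.5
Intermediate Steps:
F(r) = -1 + 6*r (F(r) = -1 + r*6 = -1 + 6*r)
-((2861 - 694/d(-54)) + F(1/(36 - 57))) = -((2861 - 694/((-54)**2)) + (-1 + 6/(36 - 57))) = -((2861 - 694/2916) + (-1 + 6/(-21))) = -((2861 - 694*1/2916) + (-1 + 6*(-1/21))) = -((2861 - 347/1458) + (-1 - 2/7)) = -(4170991/1458 - 9/7) = -1*29183815/10206 = -29183815/10206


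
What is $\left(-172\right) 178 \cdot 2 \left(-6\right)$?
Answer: $367392$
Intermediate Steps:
$\left(-172\right) 178 \cdot 2 \left(-6\right) = \left(-30616\right) \left(-12\right) = 367392$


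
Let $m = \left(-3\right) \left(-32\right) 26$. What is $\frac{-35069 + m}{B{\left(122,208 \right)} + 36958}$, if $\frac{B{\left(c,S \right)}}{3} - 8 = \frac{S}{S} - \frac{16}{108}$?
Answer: $- \frac{293157}{332861} \approx -0.88072$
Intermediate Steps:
$B{\left(c,S \right)} = \frac{239}{9}$ ($B{\left(c,S \right)} = 24 + 3 \left(\frac{S}{S} - \frac{16}{108}\right) = 24 + 3 \left(1 - \frac{4}{27}\right) = 24 + 3 \cdot \frac{23}{27} = 24 + \frac{23}{9} = \frac{239}{9}$)
$m = 2496$ ($m = 96 \cdot 26 = 2496$)
$\frac{-35069 + m}{B{\left(122,208 \right)} + 36958} = \frac{-35069 + 2496}{\frac{239}{9} + 36958} = - \frac{32573}{\frac{332861}{9}} = \left(-32573\right) \frac{9}{332861} = - \frac{293157}{332861}$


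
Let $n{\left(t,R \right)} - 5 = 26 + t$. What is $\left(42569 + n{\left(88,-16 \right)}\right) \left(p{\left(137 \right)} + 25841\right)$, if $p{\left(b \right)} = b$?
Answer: $1108948864$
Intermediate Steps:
$n{\left(t,R \right)} = 31 + t$ ($n{\left(t,R \right)} = 5 + \left(26 + t\right) = 31 + t$)
$\left(42569 + n{\left(88,-16 \right)}\right) \left(p{\left(137 \right)} + 25841\right) = \left(42569 + \left(31 + 88\right)\right) \left(137 + 25841\right) = \left(42569 + 119\right) 25978 = 42688 \cdot 25978 = 1108948864$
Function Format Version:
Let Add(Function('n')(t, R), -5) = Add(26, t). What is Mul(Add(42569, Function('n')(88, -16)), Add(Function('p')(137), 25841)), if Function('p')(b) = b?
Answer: 1108948864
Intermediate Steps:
Function('n')(t, R) = Add(31, t) (Function('n')(t, R) = Add(5, Add(26, t)) = Add(31, t))
Mul(Add(42569, Function('n')(88, -16)), Add(Function('p')(137), 25841)) = Mul(Add(42569, Add(31, 88)), Add(137, 25841)) = Mul(Add(42569, 119), 25978) = Mul(42688, 25978) = 1108948864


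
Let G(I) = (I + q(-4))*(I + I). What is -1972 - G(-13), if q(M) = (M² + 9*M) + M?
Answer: -2934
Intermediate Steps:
q(M) = M² + 10*M
G(I) = 2*I*(-24 + I) (G(I) = (I - 4*(10 - 4))*(I + I) = (I - 4*6)*(2*I) = (I - 24)*(2*I) = (-24 + I)*(2*I) = 2*I*(-24 + I))
-1972 - G(-13) = -1972 - 2*(-13)*(-24 - 13) = -1972 - 2*(-13)*(-37) = -1972 - 1*962 = -1972 - 962 = -2934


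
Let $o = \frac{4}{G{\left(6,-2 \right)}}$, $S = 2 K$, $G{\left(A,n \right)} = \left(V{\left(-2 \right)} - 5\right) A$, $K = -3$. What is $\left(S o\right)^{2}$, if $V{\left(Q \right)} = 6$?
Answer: $16$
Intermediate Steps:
$G{\left(A,n \right)} = A$ ($G{\left(A,n \right)} = \left(6 - 5\right) A = 1 A = A$)
$S = -6$ ($S = 2 \left(-3\right) = -6$)
$o = \frac{2}{3}$ ($o = \frac{4}{6} = 4 \cdot \frac{1}{6} = \frac{2}{3} \approx 0.66667$)
$\left(S o\right)^{2} = \left(\left(-6\right) \frac{2}{3}\right)^{2} = \left(-4\right)^{2} = 16$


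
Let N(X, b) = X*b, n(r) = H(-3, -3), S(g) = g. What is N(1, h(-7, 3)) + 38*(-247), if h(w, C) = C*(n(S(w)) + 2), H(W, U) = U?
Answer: -9389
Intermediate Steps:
n(r) = -3
h(w, C) = -C (h(w, C) = C*(-3 + 2) = C*(-1) = -C)
N(1, h(-7, 3)) + 38*(-247) = 1*(-1*3) + 38*(-247) = 1*(-3) - 9386 = -3 - 9386 = -9389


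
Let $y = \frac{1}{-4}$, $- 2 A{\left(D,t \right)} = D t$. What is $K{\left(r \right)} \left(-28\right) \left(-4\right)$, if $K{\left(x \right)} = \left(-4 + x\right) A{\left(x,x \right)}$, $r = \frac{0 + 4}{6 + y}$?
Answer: $\frac{1089536}{12167} \approx 89.548$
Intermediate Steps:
$A{\left(D,t \right)} = - \frac{D t}{2}$
$y = - \frac{1}{4} \approx -0.25$
$r = \frac{16}{23}$ ($r = \frac{0 + 4}{6 - \frac{1}{4}} = \frac{4}{\frac{23}{4}} = 4 \cdot \frac{4}{23} = \frac{16}{23} \approx 0.69565$)
$K{\left(x \right)} = - \frac{x^{2} \left(-4 + x\right)}{2}$ ($K{\left(x \right)} = \left(-4 + x\right) \left(- \frac{x x}{2}\right) = \left(-4 + x\right) \left(- \frac{x^{2}}{2}\right) = - \frac{x^{2} \left(-4 + x\right)}{2}$)
$K{\left(r \right)} \left(-28\right) \left(-4\right) = \frac{\left(\frac{16}{23}\right)^{2} \left(4 - \frac{16}{23}\right)}{2} \left(-28\right) \left(-4\right) = \frac{1}{2} \cdot \frac{256}{529} \left(4 - \frac{16}{23}\right) \left(-28\right) \left(-4\right) = \frac{1}{2} \cdot \frac{256}{529} \cdot \frac{76}{23} \left(-28\right) \left(-4\right) = \frac{9728}{12167} \left(-28\right) \left(-4\right) = \left(- \frac{272384}{12167}\right) \left(-4\right) = \frac{1089536}{12167}$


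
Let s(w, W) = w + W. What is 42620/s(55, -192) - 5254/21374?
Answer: -455839839/1464119 ≈ -311.34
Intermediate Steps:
s(w, W) = W + w
42620/s(55, -192) - 5254/21374 = 42620/(-192 + 55) - 5254/21374 = 42620/(-137) - 5254*1/21374 = 42620*(-1/137) - 2627/10687 = -42620/137 - 2627/10687 = -455839839/1464119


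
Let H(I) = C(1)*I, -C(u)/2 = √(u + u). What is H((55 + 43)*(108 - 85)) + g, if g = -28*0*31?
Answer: -4508*√2 ≈ -6375.3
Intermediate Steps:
g = 0 (g = 0*31 = 0)
C(u) = -2*√2*√u (C(u) = -2*√(u + u) = -2*√2*√u)
H(I) = -2*I*√2 (H(I) = (-2*√2*√1)*I = (-2*√2*1)*I = (-2*√2)*I = -2*I*√2)
H((55 + 43)*(108 - 85)) + g = -2*(55 + 43)*(108 - 85)*√2 + 0 = -2*98*23*√2 + 0 = -2*2254*√2 + 0 = -4508*√2 + 0 = -4508*√2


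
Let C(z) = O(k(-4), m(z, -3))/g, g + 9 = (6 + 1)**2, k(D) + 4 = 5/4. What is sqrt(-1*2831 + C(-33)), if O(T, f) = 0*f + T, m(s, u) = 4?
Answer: I*sqrt(4529710)/40 ≈ 53.208*I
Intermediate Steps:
k(D) = -11/4 (k(D) = -4 + 5/4 = -11/4)
g = 40 (g = -9 + (6 + 1)**2 = -9 + 7**2 = -9 + 49 = 40)
O(T, f) = T (O(T, f) = 0 + T = T)
C(z) = -11/160 (C(z) = -11/4/40 = -11/4*1/40 = -11/160)
sqrt(-1*2831 + C(-33)) = sqrt(-1*2831 - 11/160) = sqrt(-2831 - 11/160) = sqrt(-452971/160) = I*sqrt(4529710)/40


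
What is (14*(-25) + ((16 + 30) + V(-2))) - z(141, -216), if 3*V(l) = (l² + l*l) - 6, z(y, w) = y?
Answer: -1333/3 ≈ -444.33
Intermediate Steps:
V(l) = -2 + 2*l²/3 (V(l) = ((l² + l*l) - 6)/3 = ((l² + l²) - 6)/3 = (2*l² - 6)/3 = (-6 + 2*l²)/3 = -2 + 2*l²/3)
(14*(-25) + ((16 + 30) + V(-2))) - z(141, -216) = (14*(-25) + ((16 + 30) + (-2 + (⅔)*(-2)²))) - 1*141 = (-350 + (46 + (-2 + (⅔)*4))) - 141 = (-350 + (46 + (-2 + 8/3))) - 141 = (-350 + (46 + ⅔)) - 141 = (-350 + 140/3) - 141 = -910/3 - 141 = -1333/3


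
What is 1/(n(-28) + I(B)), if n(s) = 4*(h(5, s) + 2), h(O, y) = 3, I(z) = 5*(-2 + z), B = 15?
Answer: 1/85 ≈ 0.011765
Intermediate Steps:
I(z) = -10 + 5*z
n(s) = 20 (n(s) = 4*(3 + 2) = 4*5 = 20)
1/(n(-28) + I(B)) = 1/(20 + (-10 + 5*15)) = 1/(20 + (-10 + 75)) = 1/(20 + 65) = 1/85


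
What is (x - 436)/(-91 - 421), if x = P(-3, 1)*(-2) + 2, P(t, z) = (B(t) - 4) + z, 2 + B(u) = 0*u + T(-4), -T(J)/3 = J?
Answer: 7/8 ≈ 0.87500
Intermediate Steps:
T(J) = -3*J
B(u) = 10 (B(u) = -2 + (0*u - 3*(-4)) = -2 + (0 + 12) = -2 + 12 = 10)
P(t, z) = 6 + z (P(t, z) = (10 - 4) + z = 6 + z)
x = -12 (x = (6 + 1)*(-2) + 2 = 7*(-2) + 2 = -14 + 2 = -12)
(x - 436)/(-91 - 421) = (-12 - 436)/(-91 - 421) = -448/(-512) = -1/512*(-448) = 7/8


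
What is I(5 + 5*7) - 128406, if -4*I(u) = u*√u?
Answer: -128406 - 20*√10 ≈ -1.2847e+5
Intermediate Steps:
I(u) = -u^(3/2)/4 (I(u) = -u*√u/4 = -u^(3/2)/4)
I(5 + 5*7) - 128406 = -(5 + 5*7)^(3/2)/4 - 128406 = -(5 + 35)^(3/2)/4 - 128406 = -20*√10 - 128406 = -128406 - 20*√10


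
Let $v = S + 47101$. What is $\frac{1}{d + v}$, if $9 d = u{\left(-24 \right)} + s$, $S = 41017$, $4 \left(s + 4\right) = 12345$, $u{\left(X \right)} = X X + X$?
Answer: $\frac{36}{3186785} \approx 1.1297 \cdot 10^{-5}$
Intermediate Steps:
$u{\left(X \right)} = X + X^{2}$ ($u{\left(X \right)} = X^{2} + X = X + X^{2}$)
$s = \frac{12329}{4}$ ($s = -4 + \frac{1}{4} \cdot 12345 = -4 + \frac{12345}{4} = \frac{12329}{4} \approx 3082.3$)
$v = 88118$ ($v = 41017 + 47101 = 88118$)
$d = \frac{14537}{36}$ ($d = \frac{- 24 \left(1 - 24\right) + \frac{12329}{4}}{9} = \frac{\left(-24\right) \left(-23\right) + \frac{12329}{4}}{9} = \frac{552 + \frac{12329}{4}}{9} = \frac{1}{9} \cdot \frac{14537}{4} = \frac{14537}{36} \approx 403.81$)
$\frac{1}{d + v} = \frac{1}{\frac{14537}{36} + 88118} = \frac{1}{\frac{3186785}{36}} = \frac{36}{3186785}$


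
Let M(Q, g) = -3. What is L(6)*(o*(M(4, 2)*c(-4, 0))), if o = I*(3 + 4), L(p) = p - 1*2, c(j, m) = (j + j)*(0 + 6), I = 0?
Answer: 0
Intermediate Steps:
c(j, m) = 12*j (c(j, m) = (2*j)*6 = 12*j)
L(p) = -2 + p (L(p) = p - 2 = -2 + p)
o = 0 (o = 0*(3 + 4) = 0*7 = 0)
L(6)*(o*(M(4, 2)*c(-4, 0))) = (-2 + 6)*(0*(-36*(-4))) = 4*(0*(-3*(-48))) = 4*(0*144) = 4*0 = 0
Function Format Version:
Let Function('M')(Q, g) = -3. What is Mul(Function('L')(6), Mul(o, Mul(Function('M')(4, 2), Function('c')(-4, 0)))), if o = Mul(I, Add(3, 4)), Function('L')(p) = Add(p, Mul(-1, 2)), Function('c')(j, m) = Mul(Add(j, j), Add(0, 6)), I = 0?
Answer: 0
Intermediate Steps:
Function('c')(j, m) = Mul(12, j) (Function('c')(j, m) = Mul(Mul(2, j), 6) = Mul(12, j))
Function('L')(p) = Add(-2, p) (Function('L')(p) = Add(p, -2) = Add(-2, p))
o = 0 (o = Mul(0, Add(3, 4)) = Mul(0, 7) = 0)
Mul(Function('L')(6), Mul(o, Mul(Function('M')(4, 2), Function('c')(-4, 0)))) = Mul(Add(-2, 6), Mul(0, Mul(-3, Mul(12, -4)))) = Mul(4, Mul(0, Mul(-3, -48))) = Mul(4, Mul(0, 144)) = Mul(4, 0) = 0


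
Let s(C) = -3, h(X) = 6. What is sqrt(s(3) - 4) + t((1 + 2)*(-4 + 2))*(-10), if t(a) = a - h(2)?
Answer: 120 + I*sqrt(7) ≈ 120.0 + 2.6458*I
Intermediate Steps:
t(a) = -6 + a (t(a) = a - 1*6 = a - 6 = -6 + a)
sqrt(s(3) - 4) + t((1 + 2)*(-4 + 2))*(-10) = sqrt(-3 - 4) + (-6 + (1 + 2)*(-4 + 2))*(-10) = sqrt(-7) + (-6 + 3*(-2))*(-10) = I*sqrt(7) + (-6 - 6)*(-10) = I*sqrt(7) - 12*(-10) = I*sqrt(7) + 120 = 120 + I*sqrt(7)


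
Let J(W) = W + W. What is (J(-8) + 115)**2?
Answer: 9801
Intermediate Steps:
J(W) = 2*W
(J(-8) + 115)**2 = (2*(-8) + 115)**2 = (-16 + 115)**2 = 99**2 = 9801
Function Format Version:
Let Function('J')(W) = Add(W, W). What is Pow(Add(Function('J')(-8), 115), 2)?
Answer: 9801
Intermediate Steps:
Function('J')(W) = Mul(2, W)
Pow(Add(Function('J')(-8), 115), 2) = Pow(Add(Mul(2, -8), 115), 2) = Pow(Add(-16, 115), 2) = Pow(99, 2) = 9801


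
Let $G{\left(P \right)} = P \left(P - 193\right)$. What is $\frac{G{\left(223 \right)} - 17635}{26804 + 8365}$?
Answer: $- \frac{10945}{35169} \approx -0.31121$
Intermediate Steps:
$G{\left(P \right)} = P \left(-193 + P\right)$
$\frac{G{\left(223 \right)} - 17635}{26804 + 8365} = \frac{223 \left(-193 + 223\right) - 17635}{26804 + 8365} = \frac{223 \cdot 30 - 17635}{35169} = \left(6690 - 17635\right) \frac{1}{35169} = \left(-10945\right) \frac{1}{35169} = - \frac{10945}{35169}$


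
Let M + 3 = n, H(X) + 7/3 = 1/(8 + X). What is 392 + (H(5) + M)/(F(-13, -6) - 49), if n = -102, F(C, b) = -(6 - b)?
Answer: 936751/2379 ≈ 393.76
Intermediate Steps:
F(C, b) = -6 + b
H(X) = -7/3 + 1/(8 + X)
M = -105 (M = -3 - 102 = -105)
392 + (H(5) + M)/(F(-13, -6) - 49) = 392 + ((-53 - 7*5)/(3*(8 + 5)) - 105)/((-6 - 6) - 49) = 392 + ((1/3)*(-53 - 35)/13 - 105)/(-12 - 49) = 392 + ((1/3)*(1/13)*(-88) - 105)/(-61) = 392 + (-88/39 - 105)*(-1/61) = 392 - 4183/39*(-1/61) = 392 + 4183/2379 = 936751/2379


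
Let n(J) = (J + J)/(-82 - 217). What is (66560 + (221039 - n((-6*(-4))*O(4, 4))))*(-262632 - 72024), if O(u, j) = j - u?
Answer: -96246730944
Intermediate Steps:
n(J) = -2*J/299 (n(J) = (2*J)/(-299) = (2*J)*(-1/299) = -2*J/299)
(66560 + (221039 - n((-6*(-4))*O(4, 4))))*(-262632 - 72024) = (66560 + (221039 - (-2)*(-6*(-4))*(4 - 1*4)/299))*(-262632 - 72024) = (66560 + (221039 - (-2)*24*(4 - 4)/299))*(-334656) = (66560 + (221039 - (-2)*24*0/299))*(-334656) = (66560 + (221039 - (-2)*0/299))*(-334656) = (66560 + (221039 - 1*0))*(-334656) = (66560 + (221039 + 0))*(-334656) = (66560 + 221039)*(-334656) = 287599*(-334656) = -96246730944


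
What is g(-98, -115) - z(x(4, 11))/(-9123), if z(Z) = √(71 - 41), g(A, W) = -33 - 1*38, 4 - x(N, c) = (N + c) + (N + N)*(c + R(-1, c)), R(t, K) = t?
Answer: -71 + √30/9123 ≈ -70.999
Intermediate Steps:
x(N, c) = 4 - N - c - 2*N*(-1 + c) (x(N, c) = 4 - ((N + c) + (N + N)*(c - 1)) = 4 - ((N + c) + (2*N)*(-1 + c)) = 4 - ((N + c) + 2*N*(-1 + c)) = 4 - (N + c + 2*N*(-1 + c)) = 4 + (-N - c - 2*N*(-1 + c)) = 4 - N - c - 2*N*(-1 + c))
g(A, W) = -71 (g(A, W) = -33 - 38 = -71)
z(Z) = √30
g(-98, -115) - z(x(4, 11))/(-9123) = -71 - √30/(-9123) = -71 - √30*(-1)/9123 = -71 - (-1)*√30/9123 = -71 + √30/9123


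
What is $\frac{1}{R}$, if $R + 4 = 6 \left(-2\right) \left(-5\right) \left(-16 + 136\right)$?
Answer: $\frac{1}{7196} \approx 0.00013897$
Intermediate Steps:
$R = 7196$ ($R = -4 + 6 \left(-2\right) \left(-5\right) \left(-16 + 136\right) = -4 + \left(-12\right) \left(-5\right) 120 = -4 + 60 \cdot 120 = -4 + 7200 = 7196$)
$\frac{1}{R} = \frac{1}{7196}$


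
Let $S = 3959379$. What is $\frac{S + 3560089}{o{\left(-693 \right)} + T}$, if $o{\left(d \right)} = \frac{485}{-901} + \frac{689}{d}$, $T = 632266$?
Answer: $\frac{40475027439}{3403288859} \approx 11.893$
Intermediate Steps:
$o{\left(d \right)} = - \frac{485}{901} + \frac{689}{d}$ ($o{\left(d \right)} = 485 \left(- \frac{1}{901}\right) + \frac{689}{d} = - \frac{485}{901} + \frac{689}{d}$)
$\frac{S + 3560089}{o{\left(-693 \right)} + T} = \frac{3959379 + 3560089}{\left(- \frac{485}{901} + \frac{689}{-693}\right) + 632266} = \frac{7519468}{\left(- \frac{485}{901} + 689 \left(- \frac{1}{693}\right)\right) + 632266} = \frac{7519468}{\left(- \frac{485}{901} - \frac{689}{693}\right) + 632266} = \frac{7519468}{- \frac{956894}{624393} + 632266} = \frac{7519468}{\frac{394781507644}{624393}} = 7519468 \cdot \frac{624393}{394781507644} = \frac{40475027439}{3403288859}$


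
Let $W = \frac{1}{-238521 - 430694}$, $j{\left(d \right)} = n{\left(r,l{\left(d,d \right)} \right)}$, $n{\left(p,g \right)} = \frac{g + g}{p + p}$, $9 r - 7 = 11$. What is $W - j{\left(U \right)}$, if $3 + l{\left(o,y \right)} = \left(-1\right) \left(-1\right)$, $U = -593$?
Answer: $\frac{669214}{669215} \approx 1.0$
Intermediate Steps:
$l{\left(o,y \right)} = -2$ ($l{\left(o,y \right)} = -3 - -1 = -3 + 1 = -2$)
$r = 2$ ($r = \frac{7}{9} + \frac{1}{9} \cdot 11 = \frac{7}{9} + \frac{11}{9} = 2$)
$n{\left(p,g \right)} = \frac{g}{p}$ ($n{\left(p,g \right)} = \frac{2 g}{2 p} = 2 g \frac{1}{2 p} = \frac{g}{p}$)
$j{\left(d \right)} = -1$ ($j{\left(d \right)} = - \frac{2}{2} = \left(-2\right) \frac{1}{2} = -1$)
$W = - \frac{1}{669215}$ ($W = \frac{1}{-669215} = - \frac{1}{669215} \approx -1.4943 \cdot 10^{-6}$)
$W - j{\left(U \right)} = - \frac{1}{669215} - -1 = - \frac{1}{669215} + 1 = \frac{669214}{669215}$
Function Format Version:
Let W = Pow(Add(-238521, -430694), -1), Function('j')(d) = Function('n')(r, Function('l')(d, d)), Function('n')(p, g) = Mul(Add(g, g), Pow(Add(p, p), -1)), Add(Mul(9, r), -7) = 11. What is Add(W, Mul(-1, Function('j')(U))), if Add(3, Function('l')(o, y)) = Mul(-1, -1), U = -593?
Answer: Rational(669214, 669215) ≈ 1.0000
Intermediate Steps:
Function('l')(o, y) = -2 (Function('l')(o, y) = Add(-3, Mul(-1, -1)) = Add(-3, 1) = -2)
r = 2 (r = Add(Rational(7, 9), Mul(Rational(1, 9), 11)) = Add(Rational(7, 9), Rational(11, 9)) = 2)
Function('n')(p, g) = Mul(g, Pow(p, -1)) (Function('n')(p, g) = Mul(Mul(2, g), Pow(Mul(2, p), -1)) = Mul(Mul(2, g), Mul(Rational(1, 2), Pow(p, -1))) = Mul(g, Pow(p, -1)))
Function('j')(d) = -1 (Function('j')(d) = Mul(-2, Pow(2, -1)) = Mul(-2, Rational(1, 2)) = -1)
W = Rational(-1, 669215) (W = Pow(-669215, -1) = Rational(-1, 669215) ≈ -1.4943e-6)
Add(W, Mul(-1, Function('j')(U))) = Add(Rational(-1, 669215), Mul(-1, -1)) = Add(Rational(-1, 669215), 1) = Rational(669214, 669215)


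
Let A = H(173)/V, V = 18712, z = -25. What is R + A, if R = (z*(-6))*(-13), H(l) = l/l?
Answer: -36488399/18712 ≈ -1950.0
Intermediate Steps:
H(l) = 1
A = 1/18712 ≈ 5.3442e-5
R = -1950 (R = -25*(-6)*(-13) = 150*(-13) = -1950)
R + A = -1950 + 1/18712 = -36488399/18712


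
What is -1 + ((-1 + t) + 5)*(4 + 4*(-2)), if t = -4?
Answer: -1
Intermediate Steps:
-1 + ((-1 + t) + 5)*(4 + 4*(-2)) = -1 + ((-1 - 4) + 5)*(4 + 4*(-2)) = -1 + (-5 + 5)*(4 - 8) = -1 + 0*(-4) = -1 + 0 = -1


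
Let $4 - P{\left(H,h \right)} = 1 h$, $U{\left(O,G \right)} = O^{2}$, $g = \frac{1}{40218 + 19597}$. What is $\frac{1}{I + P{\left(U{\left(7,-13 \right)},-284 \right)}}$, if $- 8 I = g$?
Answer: $\frac{478520}{137813759} \approx 0.0034722$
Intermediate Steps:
$g = \frac{1}{59815} \approx 1.6718 \cdot 10^{-5}$
$I = - \frac{1}{478520}$ ($I = \left(- \frac{1}{8}\right) \frac{1}{59815} = - \frac{1}{478520} \approx -2.0898 \cdot 10^{-6}$)
$P{\left(H,h \right)} = 4 - h$ ($P{\left(H,h \right)} = 4 - 1 h = 4 - h$)
$\frac{1}{I + P{\left(U{\left(7,-13 \right)},-284 \right)}} = \frac{1}{- \frac{1}{478520} + \left(4 - -284\right)} = \frac{1}{- \frac{1}{478520} + \left(4 + 284\right)} = \frac{1}{- \frac{1}{478520} + 288} = \frac{1}{\frac{137813759}{478520}} = \frac{478520}{137813759}$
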